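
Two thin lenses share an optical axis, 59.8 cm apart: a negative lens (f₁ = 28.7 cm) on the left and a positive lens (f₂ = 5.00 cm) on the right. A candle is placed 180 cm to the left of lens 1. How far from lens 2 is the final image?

5.31 cm

Lens 1 is diverging, so f₁ = −28.7 cm.
Lens 1: 1/d_i1 = 1/f₁ − 1/d_o1 = 1/(-28.7) − 1/(180) = -0.04040, so d_i1 = -24.75 cm.
The intermediate image is 24.75 cm to the left of lens 1 (virtual), which is 59.8 − (-24.75) = 84.55 cm to the left of lens 2, so d_o2 = +84.55 cm.
Lens 2: 1/d_i2 = 1/f₂ − 1/d_o2 = 1/(5.00) − 1/(84.55) = 0.1882, so d_i2 = 5.31 cm.
The final image is real, 5.31 cm to the right of lens 2 (overall magnification ≈ -0.0086).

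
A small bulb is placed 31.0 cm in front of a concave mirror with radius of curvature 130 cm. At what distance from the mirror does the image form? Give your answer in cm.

f = R/2 = 130/2 = 65.00 cm.
Mirror equation: 1/v = 1/f − 1/u = 1/(65.00) − 1/(31.0) = 0.01538 − 0.03226 = -0.01687, so v = -59.3 cm.
The image is virtual, upright and enlarged, behind the mirror.

59.3 cm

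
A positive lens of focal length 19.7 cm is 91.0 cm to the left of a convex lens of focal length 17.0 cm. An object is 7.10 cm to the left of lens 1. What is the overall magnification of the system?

Lens 1: 1/d_i1 = 1/(19.7) − 1/(7.10) = -0.09008, so d_i1 = -11.10 cm; m₁ = −d_i1/d_o1 = +1.563.
d_o2 = 91.0 − (-11.10) = 102.1 cm.
Lens 2: 1/d_i2 = 1/(17.0) − 1/(102.1) = 0.04903, so d_i2 = 20.40 cm; m₂ = −d_i2/d_o2 = -0.1998.
m = m₁·m₂ = (+1.563)(-0.1998) = -0.312.

m = -0.312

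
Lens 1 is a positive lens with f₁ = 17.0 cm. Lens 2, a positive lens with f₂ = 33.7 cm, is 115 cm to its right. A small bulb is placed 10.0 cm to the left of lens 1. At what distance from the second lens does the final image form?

44.5 cm

Lens 1: 1/d_i1 = 1/f₁ − 1/d_o1 = 1/(17.0) − 1/(10.0) = -0.04118, so d_i1 = -24.29 cm.
The intermediate image is 24.29 cm to the left of lens 1 (virtual), which is 115 − (-24.29) = 139.3 cm to the left of lens 2, so d_o2 = +139.3 cm.
Lens 2: 1/d_i2 = 1/f₂ − 1/d_o2 = 1/(33.7) − 1/(139.3) = 0.02249, so d_i2 = 44.5 cm.
The final image is real, 44.5 cm to the right of lens 2 (overall magnification ≈ -0.78).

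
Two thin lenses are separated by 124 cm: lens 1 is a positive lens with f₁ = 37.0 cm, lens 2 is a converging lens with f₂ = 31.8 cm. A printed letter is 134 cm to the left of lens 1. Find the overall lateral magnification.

Lens 1: 1/d_i1 = 1/(37.0) − 1/(134) = 0.01956, so d_i1 = 51.11 cm; m₁ = −d_i1/d_o1 = -0.3814.
d_o2 = 124 − (51.11) = 72.89 cm.
Lens 2: 1/d_i2 = 1/(31.8) − 1/(72.89) = 0.01773, so d_i2 = 56.41 cm; m₂ = −d_i2/d_o2 = -0.7739.
m = m₁·m₂ = (-0.3814)(-0.7739) = +0.295.

m = +0.295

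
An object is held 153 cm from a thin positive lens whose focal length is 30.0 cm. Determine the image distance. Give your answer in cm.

37.3 cm

Lens equation: 1/q = 1/f − 1/p = 1/(30.00) − 1/(153) = 0.03333 − 0.006536 = 0.02680, so q = 37.3 cm.
The image is real, inverted and reduced, on the far side of the lens.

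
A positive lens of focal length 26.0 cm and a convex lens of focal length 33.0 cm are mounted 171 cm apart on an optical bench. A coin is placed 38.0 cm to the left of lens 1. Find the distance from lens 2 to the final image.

52.6 cm

Lens 1: 1/d_i1 = 1/f₁ − 1/d_o1 = 1/(26.0) − 1/(38.0) = 0.01215, so d_i1 = 82.33 cm.
The intermediate image is 82.33 cm to the right of lens 1, which is 171 − (82.33) = 88.67 cm to the left of lens 2, so d_o2 = +88.67 cm.
Lens 2: 1/d_i2 = 1/f₂ − 1/d_o2 = 1/(33.0) − 1/(88.67) = 0.01903, so d_i2 = 52.6 cm.
The final image is real, 52.6 cm to the right of lens 2 (overall magnification ≈ 1.3).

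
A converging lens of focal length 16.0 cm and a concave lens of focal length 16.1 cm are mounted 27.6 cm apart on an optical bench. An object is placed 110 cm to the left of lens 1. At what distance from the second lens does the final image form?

5.72 cm

Lens 1: 1/d_i1 = 1/f₁ − 1/d_o1 = 1/(16.0) − 1/(110) = 0.05341, so d_i1 = 18.72 cm.
The intermediate image is 18.72 cm to the right of lens 1, which is 27.6 − (18.72) = 8.880 cm to the left of lens 2, so d_o2 = +8.880 cm.
Lens 2 is diverging, so f₂ = −16.1 cm.
Lens 2: 1/d_i2 = 1/f₂ − 1/d_o2 = 1/(-16.1) − 1/(8.880) = -0.1747, so d_i2 = -5.72 cm.
The final image is virtual, 5.72 cm to the left of lens 2 (overall magnification ≈ -0.11).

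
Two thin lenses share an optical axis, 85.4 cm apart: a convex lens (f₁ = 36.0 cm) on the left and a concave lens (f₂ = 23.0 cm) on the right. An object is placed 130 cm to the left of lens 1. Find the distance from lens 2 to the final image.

14.0 cm

Lens 1: 1/d_i1 = 1/f₁ − 1/d_o1 = 1/(36.0) − 1/(130) = 0.02009, so d_i1 = 49.79 cm.
The intermediate image is 49.79 cm to the right of lens 1, which is 85.4 − (49.79) = 35.61 cm to the left of lens 2, so d_o2 = +35.61 cm.
Lens 2 is diverging, so f₂ = −23.0 cm.
Lens 2: 1/d_i2 = 1/f₂ − 1/d_o2 = 1/(-23.0) − 1/(35.61) = -0.07156, so d_i2 = -14.0 cm.
The final image is virtual, 14.0 cm to the left of lens 2 (overall magnification ≈ -0.15).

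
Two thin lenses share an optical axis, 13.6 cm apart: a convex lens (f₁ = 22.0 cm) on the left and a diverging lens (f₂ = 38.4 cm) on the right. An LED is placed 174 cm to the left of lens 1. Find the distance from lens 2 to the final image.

16.6 cm

Lens 1: 1/d_i1 = 1/f₁ − 1/d_o1 = 1/(22.0) − 1/(174) = 0.03971, so d_i1 = 25.18 cm.
The intermediate image is 25.18 cm to the right of lens 1, which lies 11.58 cm to the right of lens 2 — a virtual object — so d_o2 = −11.58 cm.
Lens 2 is diverging, so f₂ = −38.4 cm.
Lens 2: 1/d_i2 = 1/f₂ − 1/d_o2 = 1/(-38.4) − 1/(-11.58) = 0.06031, so d_i2 = 16.6 cm.
The final image is real, 16.6 cm to the right of lens 2 (overall magnification ≈ -0.21).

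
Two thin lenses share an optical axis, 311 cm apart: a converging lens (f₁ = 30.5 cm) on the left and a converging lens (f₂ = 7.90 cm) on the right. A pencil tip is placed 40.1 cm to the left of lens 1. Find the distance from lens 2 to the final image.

Lens 1: 1/d_i1 = 1/f₁ − 1/d_o1 = 1/(30.5) − 1/(40.1) = 0.007849, so d_i1 = 127.4 cm.
The intermediate image is 127.4 cm to the right of lens 1, which is 311 − (127.4) = 183.6 cm to the left of lens 2, so d_o2 = +183.6 cm.
Lens 2: 1/d_i2 = 1/f₂ − 1/d_o2 = 1/(7.90) − 1/(183.6) = 0.1211, so d_i2 = 8.26 cm.
The final image is real, 8.26 cm to the right of lens 2 (overall magnification ≈ 0.14).

8.26 cm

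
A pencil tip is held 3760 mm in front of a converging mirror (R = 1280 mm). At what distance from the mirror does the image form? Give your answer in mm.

f = R/2 = 1280/2 = 640.0 mm.
Mirror equation: 1/q = 1/f − 1/p = 1/(640.0) − 1/(3760) = 0.001563 − 0.0002660 = 0.001297, so q = 771 mm.
The image is real, inverted and reduced, in front of the mirror.

771 mm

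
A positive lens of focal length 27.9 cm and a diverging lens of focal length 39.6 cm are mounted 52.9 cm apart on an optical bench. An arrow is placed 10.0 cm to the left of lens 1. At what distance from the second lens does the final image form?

Lens 1: 1/d_i1 = 1/f₁ − 1/d_o1 = 1/(27.9) − 1/(10.0) = -0.06416, so d_i1 = -15.59 cm.
The intermediate image is 15.59 cm to the left of lens 1 (virtual), which is 52.9 − (-15.59) = 68.49 cm to the left of lens 2, so d_o2 = +68.49 cm.
Lens 2 is diverging, so f₂ = −39.6 cm.
Lens 2: 1/d_i2 = 1/f₂ − 1/d_o2 = 1/(-39.6) − 1/(68.49) = -0.03985, so d_i2 = -25.1 cm.
The final image is virtual, 25.1 cm to the left of lens 2 (overall magnification ≈ 0.57).

25.1 cm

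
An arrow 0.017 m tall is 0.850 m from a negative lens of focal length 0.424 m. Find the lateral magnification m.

For a negative lens, f = -0.424 m.
1/d_i = 1/f − 1/d_o = 1/(-0.4240) − 1/(0.850) = -3.535, so d_i = -0.2829 m.
m = −d_i/d_o = −(-0.2829)/(0.850) = +0.333.
The image is virtual, upright and reduced, on the same side as the object.

m = +0.333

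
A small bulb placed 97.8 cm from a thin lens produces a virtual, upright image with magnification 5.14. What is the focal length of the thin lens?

m = −d_i/d_o ⇒ d_i = −m·d_o = −(+5.14)·(97.8) = -502.7 cm.
1/f = 1/d_o + 1/d_i = 1/(97.8) + 1/(-502.7) = 0.008236, so f = 121 cm.
Since f is positive, the thin lens is converging.

f = 121 cm (converging)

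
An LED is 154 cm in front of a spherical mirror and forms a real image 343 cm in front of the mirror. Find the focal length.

Real image ⇒ d_i = +343 cm.
1/f = 1/d_o + 1/d_i = 1/(154) + 1/(343) = 0.009409, so f = 106 cm.
Since f is positive, the spherical mirror is concave.

f = 106 cm (concave)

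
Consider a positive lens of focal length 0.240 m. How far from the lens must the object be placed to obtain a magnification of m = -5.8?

m = −d_i/d_o ⇒ d_i = −m·d_o.
1/f = 1/d_o + 1/d_i = 1/d_o − 1/(m·d_o) = (1 − 1/m)/d_o, so d_o = f(1 − 1/m) = (0.2400)(1 − 1/(-5.8)) = 0.281 m.

0.281 m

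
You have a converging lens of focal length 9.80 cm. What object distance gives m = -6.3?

m = −d_i/d_o ⇒ d_i = −m·d_o.
1/f = 1/d_o + 1/d_i = 1/d_o − 1/(m·d_o) = (1 − 1/m)/d_o, so d_o = f(1 − 1/m) = (9.800)(1 − 1/(-6.3)) = 11.4 cm.

11.4 cm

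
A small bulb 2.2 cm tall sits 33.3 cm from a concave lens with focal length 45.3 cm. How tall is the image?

For a concave lens, f = -45.3 cm.
1/d_i = 1/f − 1/d_o = 1/(-45.30) − 1/(33.3) = -0.05211, so d_i = -19.19 cm.
m = −d_i/d_o = +0.5763.
|h_i| = |m|·h_o = 0.5763 × 2.2 = 1.27 cm. The image is virtual, upright and reduced, on the same side as the object.

1.27 cm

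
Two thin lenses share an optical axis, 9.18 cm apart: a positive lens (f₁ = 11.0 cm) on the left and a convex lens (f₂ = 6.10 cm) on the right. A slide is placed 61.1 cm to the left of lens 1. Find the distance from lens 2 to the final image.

2.50 cm

Lens 1: 1/d_i1 = 1/f₁ − 1/d_o1 = 1/(11.0) − 1/(61.1) = 0.07454, so d_i1 = 13.42 cm.
The intermediate image is 13.42 cm to the right of lens 1, which lies 4.240 cm to the right of lens 2 — a virtual object — so d_o2 = −4.240 cm.
Lens 2: 1/d_i2 = 1/f₂ − 1/d_o2 = 1/(6.10) − 1/(-4.240) = 0.3998, so d_i2 = 2.50 cm.
The final image is real, 2.50 cm to the right of lens 2 (overall magnification ≈ -0.13).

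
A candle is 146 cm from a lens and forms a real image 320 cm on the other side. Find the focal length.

f = 100 cm (converging)

Real image ⇒ d_i = +320 cm.
1/f = 1/d_o + 1/d_i = 1/(146) + 1/(320) = 0.009974, so f = 100 cm.
Since f is positive, the lens is converging.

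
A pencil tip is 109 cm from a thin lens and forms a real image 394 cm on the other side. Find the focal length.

f = 85.4 cm (converging)

Real image ⇒ d_i = +394 cm.
1/f = 1/d_o + 1/d_i = 1/(109) + 1/(394) = 0.01171, so f = 85.4 cm.
Since f is positive, the thin lens is converging.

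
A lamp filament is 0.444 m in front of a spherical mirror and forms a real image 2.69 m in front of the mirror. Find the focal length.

Real image ⇒ d_i = +2.69 m.
1/f = 1/d_o + 1/d_i = 1/(0.444) + 1/(2.69) = 2.624, so f = 0.381 m.
Since f is positive, the spherical mirror is concave.

f = 0.381 m (concave)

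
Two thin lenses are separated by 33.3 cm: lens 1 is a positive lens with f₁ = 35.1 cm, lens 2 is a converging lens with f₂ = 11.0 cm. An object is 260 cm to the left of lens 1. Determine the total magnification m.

Lens 1: 1/d_i1 = 1/(35.1) − 1/(260) = 0.02464, so d_i1 = 40.58 cm; m₁ = −d_i1/d_o1 = -0.1561.
d_o2 = 33.3 − (40.58) = -7.280 cm (virtual object).
Lens 2: 1/d_i2 = 1/(11.0) − 1/(-7.280) = 0.2283, so d_i2 = 4.381 cm; m₂ = −d_i2/d_o2 = +0.6018.
m = m₁·m₂ = (-0.1561)(+0.6018) = -0.0939.

m = -0.0939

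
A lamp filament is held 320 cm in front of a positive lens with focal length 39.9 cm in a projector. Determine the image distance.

45.6 cm

Thin-lens equation: 1/q = 1/f − 1/p = 1/(39.90) − 1/(320) = 0.02506 − 0.003125 = 0.02194, so q = 45.6 cm.
The image is real, inverted and reduced, on the far side of the lens.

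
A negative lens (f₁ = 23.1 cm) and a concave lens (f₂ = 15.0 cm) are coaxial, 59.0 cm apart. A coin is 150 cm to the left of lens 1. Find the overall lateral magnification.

f₁ = −23.1 cm (diverging).
Lens 1: 1/d_i1 = 1/(-23.1) − 1/(150) = -0.04996, so d_i1 = -20.02 cm; m₁ = −d_i1/d_o1 = +0.1335.
d_o2 = 59.0 − (-20.02) = 79.02 cm.
f₂ = −15.0 cm (diverging).
Lens 2: 1/d_i2 = 1/(-15.0) − 1/(79.02) = -0.07932, so d_i2 = -12.61 cm; m₂ = −d_i2/d_o2 = +0.1595.
m = m₁·m₂ = (+0.1335)(+0.1595) = +0.0213.

m = +0.0213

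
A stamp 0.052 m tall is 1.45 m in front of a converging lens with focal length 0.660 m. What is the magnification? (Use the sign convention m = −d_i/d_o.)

1/d_i = 1/f − 1/d_o = 1/(0.6600) − 1/(1.45) = 0.8255, so d_i = 1.211 m.
m = −d_i/d_o = −(1.211)/(1.45) = -0.835.
The image is real, inverted and reduced, on the far side of the lens.

m = -0.835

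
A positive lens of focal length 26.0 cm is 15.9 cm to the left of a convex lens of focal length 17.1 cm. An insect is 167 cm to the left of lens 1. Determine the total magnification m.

Lens 1: 1/d_i1 = 1/(26.0) − 1/(167) = 0.03247, so d_i1 = 30.79 cm; m₁ = −d_i1/d_o1 = -0.1844.
d_o2 = 15.9 − (30.79) = -14.89 cm (virtual object).
Lens 2: 1/d_i2 = 1/(17.1) − 1/(-14.89) = 0.1256, so d_i2 = 7.959 cm; m₂ = −d_i2/d_o2 = +0.5345.
m = m₁·m₂ = (-0.1844)(+0.5345) = -0.0986.

m = -0.0986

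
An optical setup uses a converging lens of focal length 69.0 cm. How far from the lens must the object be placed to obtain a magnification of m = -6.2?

80.1 cm

m = −d_i/d_o ⇒ d_i = −m·d_o.
1/f = 1/d_o + 1/d_i = 1/d_o − 1/(m·d_o) = (1 − 1/m)/d_o, so d_o = f(1 − 1/m) = (69.00)(1 − 1/(-6.2)) = 80.1 cm.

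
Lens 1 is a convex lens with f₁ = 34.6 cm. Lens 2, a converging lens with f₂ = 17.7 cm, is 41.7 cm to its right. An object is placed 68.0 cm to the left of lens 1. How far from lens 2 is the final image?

11.0 cm

Lens 1: 1/d_i1 = 1/f₁ − 1/d_o1 = 1/(34.6) − 1/(68.0) = 0.01420, so d_i1 = 70.44 cm.
The intermediate image is 70.44 cm to the right of lens 1, which lies 28.74 cm to the right of lens 2 — a virtual object — so d_o2 = −28.74 cm.
Lens 2: 1/d_i2 = 1/f₂ − 1/d_o2 = 1/(17.7) − 1/(-28.74) = 0.09129, so d_i2 = 11.0 cm.
The final image is real, 11.0 cm to the right of lens 2 (overall magnification ≈ -0.39).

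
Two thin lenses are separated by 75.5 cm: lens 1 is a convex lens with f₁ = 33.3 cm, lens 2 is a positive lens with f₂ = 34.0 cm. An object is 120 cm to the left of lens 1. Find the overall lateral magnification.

Lens 1: 1/d_i1 = 1/(33.3) − 1/(120) = 0.02170, so d_i1 = 46.09 cm; m₁ = −d_i1/d_o1 = -0.3841.
d_o2 = 75.5 − (46.09) = 29.41 cm.
Lens 2: 1/d_i2 = 1/(34.0) − 1/(29.41) = -0.004590, so d_i2 = -217.9 cm; m₂ = −d_i2/d_o2 = +7.407.
m = m₁·m₂ = (-0.3841)(+7.407) = -2.85.

m = -2.85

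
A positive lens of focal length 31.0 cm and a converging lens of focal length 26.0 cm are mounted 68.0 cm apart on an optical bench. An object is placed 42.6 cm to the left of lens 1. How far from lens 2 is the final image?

16.6 cm

Lens 1: 1/d_i1 = 1/f₁ − 1/d_o1 = 1/(31.0) − 1/(42.6) = 0.008784, so d_i1 = 113.8 cm.
The intermediate image is 113.8 cm to the right of lens 1, which lies 45.80 cm to the right of lens 2 — a virtual object — so d_o2 = −45.80 cm.
Lens 2: 1/d_i2 = 1/f₂ − 1/d_o2 = 1/(26.0) − 1/(-45.80) = 0.06030, so d_i2 = 16.6 cm.
The final image is real, 16.6 cm to the right of lens 2 (overall magnification ≈ -0.97).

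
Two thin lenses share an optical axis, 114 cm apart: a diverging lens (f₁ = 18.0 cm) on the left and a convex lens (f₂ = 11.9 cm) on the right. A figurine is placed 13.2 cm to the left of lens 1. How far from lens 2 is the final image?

13.2 cm

Lens 1 is diverging, so f₁ = −18.0 cm.
Lens 1: 1/d_i1 = 1/f₁ − 1/d_o1 = 1/(-18.0) − 1/(13.2) = -0.1313, so d_i1 = -7.615 cm.
The intermediate image is 7.615 cm to the left of lens 1 (virtual), which is 114 − (-7.615) = 121.6 cm to the left of lens 2, so d_o2 = +121.6 cm.
Lens 2: 1/d_i2 = 1/f₂ − 1/d_o2 = 1/(11.9) − 1/(121.6) = 0.07581, so d_i2 = 13.2 cm.
The final image is real, 13.2 cm to the right of lens 2 (overall magnification ≈ -0.063).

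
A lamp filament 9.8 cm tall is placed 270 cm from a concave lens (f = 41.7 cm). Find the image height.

For a concave lens, f = -41.7 cm.
1/d_i = 1/f − 1/d_o = 1/(-41.70) − 1/(270) = -0.02768, so d_i = -36.12 cm.
m = −d_i/d_o = +0.1338.
|h_i| = |m|·h_o = 0.1338 × 9.8 = 1.31 cm. The image is virtual, upright and reduced, on the same side as the object.

1.31 cm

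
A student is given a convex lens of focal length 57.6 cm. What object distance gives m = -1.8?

m = −d_i/d_o ⇒ d_i = −m·d_o.
1/f = 1/d_o + 1/d_i = 1/d_o − 1/(m·d_o) = (1 − 1/m)/d_o, so d_o = f(1 − 1/m) = (57.60)(1 − 1/(-1.8)) = 89.6 cm.

89.6 cm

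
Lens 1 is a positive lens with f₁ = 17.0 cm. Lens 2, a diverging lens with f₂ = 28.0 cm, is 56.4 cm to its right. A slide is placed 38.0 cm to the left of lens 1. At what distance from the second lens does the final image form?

13.4 cm

Lens 1: 1/d_i1 = 1/f₁ − 1/d_o1 = 1/(17.0) − 1/(38.0) = 0.03251, so d_i1 = 30.76 cm.
The intermediate image is 30.76 cm to the right of lens 1, which is 56.4 − (30.76) = 25.64 cm to the left of lens 2, so d_o2 = +25.64 cm.
Lens 2 is diverging, so f₂ = −28.0 cm.
Lens 2: 1/d_i2 = 1/f₂ − 1/d_o2 = 1/(-28.0) − 1/(25.64) = -0.07472, so d_i2 = -13.4 cm.
The final image is virtual, 13.4 cm to the left of lens 2 (overall magnification ≈ -0.42).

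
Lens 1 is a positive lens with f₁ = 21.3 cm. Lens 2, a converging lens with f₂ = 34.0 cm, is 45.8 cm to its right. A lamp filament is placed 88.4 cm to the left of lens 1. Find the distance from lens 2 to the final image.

37.1 cm

Lens 1: 1/d_i1 = 1/f₁ − 1/d_o1 = 1/(21.3) − 1/(88.4) = 0.03564, so d_i1 = 28.06 cm.
The intermediate image is 28.06 cm to the right of lens 1, which is 45.8 − (28.06) = 17.74 cm to the left of lens 2, so d_o2 = +17.74 cm.
Lens 2: 1/d_i2 = 1/f₂ − 1/d_o2 = 1/(34.0) − 1/(17.74) = -0.02696, so d_i2 = -37.1 cm.
The final image is virtual, 37.1 cm to the left of lens 2 (overall magnification ≈ -0.66).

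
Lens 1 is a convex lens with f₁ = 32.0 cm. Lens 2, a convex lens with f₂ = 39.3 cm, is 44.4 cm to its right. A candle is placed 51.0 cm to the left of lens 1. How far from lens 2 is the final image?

20.2 cm

Lens 1: 1/d_i1 = 1/f₁ − 1/d_o1 = 1/(32.0) − 1/(51.0) = 0.01164, so d_i1 = 85.89 cm.
The intermediate image is 85.89 cm to the right of lens 1, which lies 41.49 cm to the right of lens 2 — a virtual object — so d_o2 = −41.49 cm.
Lens 2: 1/d_i2 = 1/f₂ − 1/d_o2 = 1/(39.3) − 1/(-41.49) = 0.04955, so d_i2 = 20.2 cm.
The final image is real, 20.2 cm to the right of lens 2 (overall magnification ≈ -0.82).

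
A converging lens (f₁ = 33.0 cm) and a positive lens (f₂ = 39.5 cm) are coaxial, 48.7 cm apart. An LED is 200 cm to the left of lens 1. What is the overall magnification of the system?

Lens 1: 1/d_i1 = 1/(33.0) − 1/(200) = 0.02530, so d_i1 = 39.52 cm; m₁ = −d_i1/d_o1 = -0.1976.
d_o2 = 48.7 − (39.52) = 9.180 cm.
Lens 2: 1/d_i2 = 1/(39.5) − 1/(9.180) = -0.08362, so d_i2 = -11.96 cm; m₂ = −d_i2/d_o2 = +1.303.
m = m₁·m₂ = (-0.1976)(+1.303) = -0.257.

m = -0.257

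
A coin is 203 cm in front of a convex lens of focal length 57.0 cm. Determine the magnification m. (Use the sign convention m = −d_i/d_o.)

1/d_i = 1/f − 1/d_o = 1/(57.00) − 1/(203) = 0.01262, so d_i = 79.25 cm.
m = −d_i/d_o = −(79.25)/(203) = -0.390.
The image is real, inverted and reduced, on the far side of the lens.

m = -0.390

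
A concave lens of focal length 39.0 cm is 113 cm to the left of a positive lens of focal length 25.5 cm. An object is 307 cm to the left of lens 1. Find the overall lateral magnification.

f₁ = −39.0 cm (diverging).
Lens 1: 1/d_i1 = 1/(-39.0) − 1/(307) = -0.02890, so d_i1 = -34.60 cm; m₁ = −d_i1/d_o1 = +0.1127.
d_o2 = 113 − (-34.60) = 147.6 cm.
Lens 2: 1/d_i2 = 1/(25.5) − 1/(147.6) = 0.03244, so d_i2 = 30.83 cm; m₂ = −d_i2/d_o2 = -0.2088.
m = m₁·m₂ = (+0.1127)(-0.2088) = -0.0235.

m = -0.0235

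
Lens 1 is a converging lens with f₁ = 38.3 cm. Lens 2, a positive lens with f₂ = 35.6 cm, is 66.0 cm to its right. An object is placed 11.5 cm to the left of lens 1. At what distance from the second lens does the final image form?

Lens 1: 1/d_i1 = 1/f₁ − 1/d_o1 = 1/(38.3) − 1/(11.5) = -0.06085, so d_i1 = -16.43 cm.
The intermediate image is 16.43 cm to the left of lens 1 (virtual), which is 66.0 − (-16.43) = 82.43 cm to the left of lens 2, so d_o2 = +82.43 cm.
Lens 2: 1/d_i2 = 1/f₂ − 1/d_o2 = 1/(35.6) − 1/(82.43) = 0.01596, so d_i2 = 62.7 cm.
The final image is real, 62.7 cm to the right of lens 2 (overall magnification ≈ -1.1).

62.7 cm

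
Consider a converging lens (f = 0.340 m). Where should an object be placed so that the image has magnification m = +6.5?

0.288 m

m = −d_i/d_o ⇒ d_i = −m·d_o.
1/f = 1/d_o + 1/d_i = 1/d_o − 1/(m·d_o) = (1 − 1/m)/d_o, so d_o = f(1 − 1/m) = (0.3400)(1 − 1/(+6.5)) = 0.288 m.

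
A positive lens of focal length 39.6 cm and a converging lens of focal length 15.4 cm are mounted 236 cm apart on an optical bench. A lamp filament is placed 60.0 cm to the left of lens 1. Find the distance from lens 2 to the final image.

17.7 cm

Lens 1: 1/d_i1 = 1/f₁ − 1/d_o1 = 1/(39.6) − 1/(60.0) = 0.008586, so d_i1 = 116.5 cm.
The intermediate image is 116.5 cm to the right of lens 1, which is 236 − (116.5) = 119.5 cm to the left of lens 2, so d_o2 = +119.5 cm.
Lens 2: 1/d_i2 = 1/f₂ − 1/d_o2 = 1/(15.4) − 1/(119.5) = 0.05657, so d_i2 = 17.7 cm.
The final image is real, 17.7 cm to the right of lens 2 (overall magnification ≈ 0.29).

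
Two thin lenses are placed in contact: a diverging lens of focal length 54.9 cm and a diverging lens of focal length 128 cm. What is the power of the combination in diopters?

P₁ = 1/f₁ = 1/(-0.549 m) = -1.821 D; P₂ = 1/f₂ = 1/(-1.28 m) = -0.7812 D.
For thin lenses in contact, P = P₁ + P₂ = (-1.821) + (-0.7812) = -2.60 D.

P = -2.60 D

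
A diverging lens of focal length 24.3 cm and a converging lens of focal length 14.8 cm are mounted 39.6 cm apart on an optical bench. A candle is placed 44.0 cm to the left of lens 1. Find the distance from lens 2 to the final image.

20.2 cm

Lens 1 is diverging, so f₁ = −24.3 cm.
Lens 1: 1/d_i1 = 1/f₁ − 1/d_o1 = 1/(-24.3) − 1/(44.0) = -0.06388, so d_i1 = -15.65 cm.
The intermediate image is 15.65 cm to the left of lens 1 (virtual), which is 39.6 − (-15.65) = 55.25 cm to the left of lens 2, so d_o2 = +55.25 cm.
Lens 2: 1/d_i2 = 1/f₂ − 1/d_o2 = 1/(14.8) − 1/(55.25) = 0.04947, so d_i2 = 20.2 cm.
The final image is real, 20.2 cm to the right of lens 2 (overall magnification ≈ -0.13).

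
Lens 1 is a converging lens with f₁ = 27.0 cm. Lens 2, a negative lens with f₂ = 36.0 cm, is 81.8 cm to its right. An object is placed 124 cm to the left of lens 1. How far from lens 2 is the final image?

20.4 cm

Lens 1: 1/d_i1 = 1/f₁ − 1/d_o1 = 1/(27.0) − 1/(124) = 0.02897, so d_i1 = 34.52 cm.
The intermediate image is 34.52 cm to the right of lens 1, which is 81.8 − (34.52) = 47.28 cm to the left of lens 2, so d_o2 = +47.28 cm.
Lens 2 is diverging, so f₂ = −36.0 cm.
Lens 2: 1/d_i2 = 1/f₂ − 1/d_o2 = 1/(-36.0) − 1/(47.28) = -0.04893, so d_i2 = -20.4 cm.
The final image is virtual, 20.4 cm to the left of lens 2 (overall magnification ≈ -0.12).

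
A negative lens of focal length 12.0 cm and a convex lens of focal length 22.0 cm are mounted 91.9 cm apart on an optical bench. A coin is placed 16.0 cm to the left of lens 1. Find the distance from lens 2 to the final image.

28.3 cm

Lens 1 is diverging, so f₁ = −12.0 cm.
Lens 1: 1/d_i1 = 1/f₁ − 1/d_o1 = 1/(-12.0) − 1/(16.0) = -0.1458, so d_i1 = -6.857 cm.
The intermediate image is 6.857 cm to the left of lens 1 (virtual), which is 91.9 − (-6.857) = 98.76 cm to the left of lens 2, so d_o2 = +98.76 cm.
Lens 2: 1/d_i2 = 1/f₂ − 1/d_o2 = 1/(22.0) − 1/(98.76) = 0.03533, so d_i2 = 28.3 cm.
The final image is real, 28.3 cm to the right of lens 2 (overall magnification ≈ -0.12).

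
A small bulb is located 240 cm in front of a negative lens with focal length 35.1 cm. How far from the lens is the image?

For a negative lens, f = -35.1 cm.
Thin-lens equation: 1/s_i = 1/f − 1/s_o = 1/(-35.10) − 1/(240) = -0.02849 − 0.004167 = -0.03266, so s_i = -30.6 cm.
The image is virtual, upright and reduced, on the same side as the object.

30.6 cm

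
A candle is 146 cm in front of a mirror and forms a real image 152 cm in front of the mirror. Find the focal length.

Real image ⇒ d_i = +152 cm.
1/f = 1/d_o + 1/d_i = 1/(146) + 1/(152) = 0.01343, so f = 74.5 cm.
Since f is positive, the mirror is concave.

f = 74.5 cm (concave)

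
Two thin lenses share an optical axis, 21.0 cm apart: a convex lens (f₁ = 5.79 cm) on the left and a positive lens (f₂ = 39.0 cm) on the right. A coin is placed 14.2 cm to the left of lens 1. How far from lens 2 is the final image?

15.8 cm

Lens 1: 1/d_i1 = 1/f₁ − 1/d_o1 = 1/(5.79) − 1/(14.2) = 0.1023, so d_i1 = 9.776 cm.
The intermediate image is 9.776 cm to the right of lens 1, which is 21.0 − (9.776) = 11.22 cm to the left of lens 2, so d_o2 = +11.22 cm.
Lens 2: 1/d_i2 = 1/f₂ − 1/d_o2 = 1/(39.0) − 1/(11.22) = -0.06349, so d_i2 = -15.8 cm.
The final image is virtual, 15.8 cm to the left of lens 2 (overall magnification ≈ -0.97).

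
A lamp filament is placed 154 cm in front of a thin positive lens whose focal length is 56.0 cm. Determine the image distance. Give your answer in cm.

Thin-lens equation: 1/s_i = 1/f − 1/s_o = 1/(56.00) − 1/(154) = 0.01786 − 0.006494 = 0.01136, so s_i = 88.0 cm.
The image is real, inverted and reduced, on the far side of the lens.

88.0 cm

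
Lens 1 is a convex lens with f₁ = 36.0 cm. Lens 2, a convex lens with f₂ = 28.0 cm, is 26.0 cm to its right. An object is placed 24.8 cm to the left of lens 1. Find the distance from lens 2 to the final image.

38.1 cm

Lens 1: 1/d_i1 = 1/f₁ − 1/d_o1 = 1/(36.0) − 1/(24.8) = -0.01254, so d_i1 = -79.71 cm.
The intermediate image is 79.71 cm to the left of lens 1 (virtual), which is 26.0 − (-79.71) = 105.7 cm to the left of lens 2, so d_o2 = +105.7 cm.
Lens 2: 1/d_i2 = 1/f₂ − 1/d_o2 = 1/(28.0) − 1/(105.7) = 0.02625, so d_i2 = 38.1 cm.
The final image is real, 38.1 cm to the right of lens 2 (overall magnification ≈ -1.2).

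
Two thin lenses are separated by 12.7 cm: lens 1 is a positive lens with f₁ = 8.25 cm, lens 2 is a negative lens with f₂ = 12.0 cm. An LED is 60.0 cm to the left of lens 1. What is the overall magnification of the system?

Lens 1: 1/d_i1 = 1/(8.25) − 1/(60.0) = 0.1045, so d_i1 = 9.565 cm; m₁ = −d_i1/d_o1 = -0.1594.
d_o2 = 12.7 − (9.565) = 3.135 cm.
f₂ = −12.0 cm (diverging).
Lens 2: 1/d_i2 = 1/(-12.0) − 1/(3.135) = -0.4023, so d_i2 = -2.486 cm; m₂ = −d_i2/d_o2 = +0.7929.
m = m₁·m₂ = (-0.1594)(+0.7929) = -0.126.

m = -0.126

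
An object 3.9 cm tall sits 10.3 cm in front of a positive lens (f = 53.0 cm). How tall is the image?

1/d_i = 1/f − 1/d_o = 1/(53.00) − 1/(10.3) = -0.07822, so d_i = -12.78 cm.
m = −d_i/d_o = +1.241.
|h_i| = |m|·h_o = 1.241 × 3.9 = 4.84 cm. The image is virtual, upright and enlarged, on the same side as the object.

4.84 cm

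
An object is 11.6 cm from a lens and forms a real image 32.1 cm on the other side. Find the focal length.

f = 8.52 cm (converging)

Real image ⇒ d_i = +32.1 cm.
1/f = 1/d_o + 1/d_i = 1/(11.6) + 1/(32.1) = 0.1174, so f = 8.52 cm.
Since f is positive, the lens is converging.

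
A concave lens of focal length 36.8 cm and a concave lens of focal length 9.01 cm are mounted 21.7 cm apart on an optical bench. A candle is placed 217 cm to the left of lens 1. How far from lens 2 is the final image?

7.70 cm

Lens 1 is diverging, so f₁ = −36.8 cm.
Lens 1: 1/d_i1 = 1/f₁ − 1/d_o1 = 1/(-36.8) − 1/(217) = -0.03178, so d_i1 = -31.46 cm.
The intermediate image is 31.46 cm to the left of lens 1 (virtual), which is 21.7 − (-31.46) = 53.16 cm to the left of lens 2, so d_o2 = +53.16 cm.
Lens 2 is diverging, so f₂ = −9.01 cm.
Lens 2: 1/d_i2 = 1/f₂ − 1/d_o2 = 1/(-9.01) − 1/(53.16) = -0.1298, so d_i2 = -7.70 cm.
The final image is virtual, 7.70 cm to the left of lens 2 (overall magnification ≈ 0.021).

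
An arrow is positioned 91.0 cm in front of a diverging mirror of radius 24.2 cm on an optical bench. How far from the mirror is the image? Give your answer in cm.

10.7 cm

f = R/2 = 24.2/2 = 12.10 cm; for a diverging mirror, f = -12.10 cm.
Mirror equation: 1/q = 1/f − 1/p = 1/(-12.10) − 1/(91.0) = -0.08264 − 0.01099 = -0.09363, so q = -10.7 cm.
The image is virtual, upright and reduced, behind the mirror.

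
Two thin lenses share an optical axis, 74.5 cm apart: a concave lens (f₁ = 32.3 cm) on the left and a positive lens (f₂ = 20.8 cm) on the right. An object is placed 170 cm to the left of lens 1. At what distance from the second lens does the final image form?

26.2 cm

Lens 1 is diverging, so f₁ = −32.3 cm.
Lens 1: 1/d_i1 = 1/f₁ − 1/d_o1 = 1/(-32.3) − 1/(170) = -0.03684, so d_i1 = -27.14 cm.
The intermediate image is 27.14 cm to the left of lens 1 (virtual), which is 74.5 − (-27.14) = 101.6 cm to the left of lens 2, so d_o2 = +101.6 cm.
Lens 2: 1/d_i2 = 1/f₂ − 1/d_o2 = 1/(20.8) − 1/(101.6) = 0.03823, so d_i2 = 26.2 cm.
The final image is real, 26.2 cm to the right of lens 2 (overall magnification ≈ -0.041).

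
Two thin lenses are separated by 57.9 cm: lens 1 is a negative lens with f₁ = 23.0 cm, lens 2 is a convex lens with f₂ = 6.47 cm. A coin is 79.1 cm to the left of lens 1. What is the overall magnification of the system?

m = -0.0210

f₁ = −23.0 cm (diverging).
Lens 1: 1/d_i1 = 1/(-23.0) − 1/(79.1) = -0.05612, so d_i1 = -17.82 cm; m₁ = −d_i1/d_o1 = +0.2253.
d_o2 = 57.9 − (-17.82) = 75.72 cm.
Lens 2: 1/d_i2 = 1/(6.47) − 1/(75.72) = 0.1414, so d_i2 = 7.074 cm; m₂ = −d_i2/d_o2 = -0.09343.
m = m₁·m₂ = (+0.2253)(-0.09343) = -0.0210.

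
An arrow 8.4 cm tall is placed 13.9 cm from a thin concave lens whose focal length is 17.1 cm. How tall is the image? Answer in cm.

For a concave lens, f = -17.1 cm.
1/d_i = 1/f − 1/d_o = 1/(-17.10) − 1/(13.9) = -0.1304, so d_i = -7.667 cm.
m = −d_i/d_o = +0.5516.
|h_i| = |m|·h_o = 0.5516 × 8.4 = 4.63 cm. The image is virtual, upright and reduced, on the same side as the object.

4.63 cm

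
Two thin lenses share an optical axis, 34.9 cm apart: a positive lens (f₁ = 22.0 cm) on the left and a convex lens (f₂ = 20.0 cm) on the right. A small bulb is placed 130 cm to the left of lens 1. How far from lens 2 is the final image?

14.5 cm

Lens 1: 1/d_i1 = 1/f₁ − 1/d_o1 = 1/(22.0) − 1/(130) = 0.03776, so d_i1 = 26.48 cm.
The intermediate image is 26.48 cm to the right of lens 1, which is 34.9 − (26.48) = 8.420 cm to the left of lens 2, so d_o2 = +8.420 cm.
Lens 2: 1/d_i2 = 1/f₂ − 1/d_o2 = 1/(20.0) − 1/(8.420) = -0.06876, so d_i2 = -14.5 cm.
The final image is virtual, 14.5 cm to the left of lens 2 (overall magnification ≈ -0.35).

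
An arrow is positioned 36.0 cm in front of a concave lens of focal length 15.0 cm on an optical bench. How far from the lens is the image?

10.6 cm

For a concave lens, f = -15.0 cm.
Lens equation: 1/d_i = 1/f − 1/d_o = 1/(-15.00) − 1/(36.0) = -0.06667 − 0.02778 = -0.09444, so d_i = -10.6 cm.
The image is virtual, upright and reduced, on the same side as the object.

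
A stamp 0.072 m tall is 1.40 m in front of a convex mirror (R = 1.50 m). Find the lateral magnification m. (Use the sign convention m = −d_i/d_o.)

m = +0.349

f = R/2 = 1.50/2 = 0.7500 m; for a convex mirror, f = -0.7500 m.
1/d_i = 1/f − 1/d_o = 1/(-0.7500) − 1/(1.40) = -2.048, so d_i = -0.4884 m.
m = −d_i/d_o = −(-0.4884)/(1.40) = +0.349.
The image is virtual, upright and reduced, behind the mirror.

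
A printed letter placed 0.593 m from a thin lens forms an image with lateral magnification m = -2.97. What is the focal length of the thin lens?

m = −d_i/d_o ⇒ d_i = −m·d_o = −(-2.97)·(0.593) = 1.761 m.
1/f = 1/d_o + 1/d_i = 1/(0.593) + 1/(1.761) = 2.254, so f = 0.444 m.
Since f is positive, the thin lens is converging.

f = 0.444 m (converging)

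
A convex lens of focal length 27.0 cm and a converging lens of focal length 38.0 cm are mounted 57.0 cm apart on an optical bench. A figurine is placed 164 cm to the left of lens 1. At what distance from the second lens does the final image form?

Lens 1: 1/d_i1 = 1/f₁ − 1/d_o1 = 1/(27.0) − 1/(164) = 0.03094, so d_i1 = 32.32 cm.
The intermediate image is 32.32 cm to the right of lens 1, which is 57.0 − (32.32) = 24.68 cm to the left of lens 2, so d_o2 = +24.68 cm.
Lens 2: 1/d_i2 = 1/f₂ − 1/d_o2 = 1/(38.0) − 1/(24.68) = -0.01420, so d_i2 = -70.4 cm.
The final image is virtual, 70.4 cm to the left of lens 2 (overall magnification ≈ -0.56).

70.4 cm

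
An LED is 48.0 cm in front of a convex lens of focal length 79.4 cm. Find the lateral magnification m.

1/d_i = 1/f − 1/d_o = 1/(79.40) − 1/(48.0) = -0.008239, so d_i = -121.4 cm.
m = −d_i/d_o = −(-121.4)/(48.0) = +2.53.
The image is virtual, upright and enlarged, on the same side as the object.

m = +2.53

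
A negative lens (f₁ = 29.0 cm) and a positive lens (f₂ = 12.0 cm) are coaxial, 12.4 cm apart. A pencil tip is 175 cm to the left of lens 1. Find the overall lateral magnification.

m = -0.0675

f₁ = −29.0 cm (diverging).
Lens 1: 1/d_i1 = 1/(-29.0) − 1/(175) = -0.04020, so d_i1 = -24.88 cm; m₁ = −d_i1/d_o1 = +0.1422.
d_o2 = 12.4 − (-24.88) = 37.28 cm.
Lens 2: 1/d_i2 = 1/(12.0) − 1/(37.28) = 0.05651, so d_i2 = 17.70 cm; m₂ = −d_i2/d_o2 = -0.4747.
m = m₁·m₂ = (+0.1422)(-0.4747) = -0.0675.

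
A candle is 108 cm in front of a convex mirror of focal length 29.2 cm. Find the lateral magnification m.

m = +0.213

For a convex mirror, f = -29.2 cm.
1/d_i = 1/f − 1/d_o = 1/(-29.20) − 1/(108) = -0.04351, so d_i = -22.99 cm.
m = −d_i/d_o = −(-22.99)/(108) = +0.213.
The image is virtual, upright and reduced, behind the mirror.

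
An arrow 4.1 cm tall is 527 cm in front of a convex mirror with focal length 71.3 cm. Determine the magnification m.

For a convex mirror, f = -71.3 cm.
1/d_i = 1/f − 1/d_o = 1/(-71.30) − 1/(527) = -0.01592, so d_i = -62.80 cm.
m = −d_i/d_o = −(-62.80)/(527) = +0.119.
The image is virtual, upright and reduced, behind the mirror.

m = +0.119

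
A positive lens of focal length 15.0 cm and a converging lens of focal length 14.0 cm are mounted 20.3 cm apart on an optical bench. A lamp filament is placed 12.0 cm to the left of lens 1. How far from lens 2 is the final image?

17.0 cm

Lens 1: 1/d_i1 = 1/f₁ − 1/d_o1 = 1/(15.0) − 1/(12.0) = -0.01667, so d_i1 = -60.00 cm.
The intermediate image is 60.00 cm to the left of lens 1 (virtual), which is 20.3 − (-60.00) = 80.30 cm to the left of lens 2, so d_o2 = +80.30 cm.
Lens 2: 1/d_i2 = 1/f₂ − 1/d_o2 = 1/(14.0) − 1/(80.30) = 0.05898, so d_i2 = 17.0 cm.
The final image is real, 17.0 cm to the right of lens 2 (overall magnification ≈ -1.1).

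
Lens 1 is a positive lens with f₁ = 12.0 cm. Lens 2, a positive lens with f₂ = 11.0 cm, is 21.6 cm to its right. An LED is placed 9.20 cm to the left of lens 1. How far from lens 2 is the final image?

Lens 1: 1/d_i1 = 1/f₁ − 1/d_o1 = 1/(12.0) − 1/(9.20) = -0.02536, so d_i1 = -39.43 cm.
The intermediate image is 39.43 cm to the left of lens 1 (virtual), which is 21.6 − (-39.43) = 61.03 cm to the left of lens 2, so d_o2 = +61.03 cm.
Lens 2: 1/d_i2 = 1/f₂ − 1/d_o2 = 1/(11.0) − 1/(61.03) = 0.07452, so d_i2 = 13.4 cm.
The final image is real, 13.4 cm to the right of lens 2 (overall magnification ≈ -0.94).

13.4 cm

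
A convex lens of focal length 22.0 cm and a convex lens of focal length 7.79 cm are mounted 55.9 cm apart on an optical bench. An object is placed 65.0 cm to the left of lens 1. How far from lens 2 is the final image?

Lens 1: 1/d_i1 = 1/f₁ − 1/d_o1 = 1/(22.0) − 1/(65.0) = 0.03007, so d_i1 = 33.26 cm.
The intermediate image is 33.26 cm to the right of lens 1, which is 55.9 − (33.26) = 22.64 cm to the left of lens 2, so d_o2 = +22.64 cm.
Lens 2: 1/d_i2 = 1/f₂ − 1/d_o2 = 1/(7.79) − 1/(22.64) = 0.08420, so d_i2 = 11.9 cm.
The final image is real, 11.9 cm to the right of lens 2 (overall magnification ≈ 0.27).

11.9 cm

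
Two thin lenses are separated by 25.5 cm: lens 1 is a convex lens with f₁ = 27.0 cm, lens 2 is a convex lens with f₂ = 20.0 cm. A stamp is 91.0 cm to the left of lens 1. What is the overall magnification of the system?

Lens 1: 1/d_i1 = 1/(27.0) − 1/(91.0) = 0.02605, so d_i1 = 38.39 cm; m₁ = −d_i1/d_o1 = -0.4219.
d_o2 = 25.5 − (38.39) = -12.89 cm (virtual object).
Lens 2: 1/d_i2 = 1/(20.0) − 1/(-12.89) = 0.1276, so d_i2 = 7.838 cm; m₂ = −d_i2/d_o2 = +0.6081.
m = m₁·m₂ = (-0.4219)(+0.6081) = -0.257.

m = -0.257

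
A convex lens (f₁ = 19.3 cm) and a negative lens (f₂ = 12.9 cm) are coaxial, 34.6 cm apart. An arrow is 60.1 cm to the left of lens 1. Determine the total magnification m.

m = -0.320

Lens 1: 1/d_i1 = 1/(19.3) − 1/(60.1) = 0.03517, so d_i1 = 28.43 cm; m₁ = −d_i1/d_o1 = -0.4730.
d_o2 = 34.6 − (28.43) = 6.170 cm.
f₂ = −12.9 cm (diverging).
Lens 2: 1/d_i2 = 1/(-12.9) − 1/(6.170) = -0.2396, so d_i2 = -4.174 cm; m₂ = −d_i2/d_o2 = +0.6765.
m = m₁·m₂ = (-0.4730)(+0.6765) = -0.320.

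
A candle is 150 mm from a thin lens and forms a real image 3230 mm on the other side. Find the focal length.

f = 143 mm (converging)

Real image ⇒ d_i = +3230 mm.
1/f = 1/d_o + 1/d_i = 1/(150) + 1/(3230) = 0.006976, so f = 143 mm.
Since f is positive, the thin lens is converging.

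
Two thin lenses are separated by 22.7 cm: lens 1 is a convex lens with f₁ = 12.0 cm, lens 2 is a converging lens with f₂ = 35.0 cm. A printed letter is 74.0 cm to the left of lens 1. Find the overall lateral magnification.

m = -0.254

Lens 1: 1/d_i1 = 1/(12.0) − 1/(74.0) = 0.06982, so d_i1 = 14.32 cm; m₁ = −d_i1/d_o1 = -0.1935.
d_o2 = 22.7 − (14.32) = 8.380 cm.
Lens 2: 1/d_i2 = 1/(35.0) − 1/(8.380) = -0.09076, so d_i2 = -11.02 cm; m₂ = −d_i2/d_o2 = +1.315.
m = m₁·m₂ = (-0.1935)(+1.315) = -0.254.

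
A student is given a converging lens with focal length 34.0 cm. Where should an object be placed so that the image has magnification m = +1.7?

14.0 cm

m = −d_i/d_o ⇒ d_i = −m·d_o.
1/f = 1/d_o + 1/d_i = 1/d_o − 1/(m·d_o) = (1 − 1/m)/d_o, so d_o = f(1 − 1/m) = (34.00)(1 − 1/(+1.7)) = 14.0 cm.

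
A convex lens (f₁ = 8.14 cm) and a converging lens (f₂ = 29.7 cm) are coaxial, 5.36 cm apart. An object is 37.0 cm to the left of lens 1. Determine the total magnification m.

m = -0.241

Lens 1: 1/d_i1 = 1/(8.14) − 1/(37.0) = 0.09582, so d_i1 = 10.44 cm; m₁ = −d_i1/d_o1 = -0.2822.
d_o2 = 5.36 − (10.44) = -5.080 cm (virtual object).
Lens 2: 1/d_i2 = 1/(29.7) − 1/(-5.080) = 0.2305, so d_i2 = 4.338 cm; m₂ = −d_i2/d_o2 = +0.8539.
m = m₁·m₂ = (-0.2822)(+0.8539) = -0.241.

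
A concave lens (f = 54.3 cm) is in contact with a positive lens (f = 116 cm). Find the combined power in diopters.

P = -0.980 D

P₁ = 1/f₁ = 1/(-0.543 m) = -1.842 D; P₂ = 1/f₂ = 1/(1.16 m) = +0.8621 D.
For thin lenses in contact, P = P₁ + P₂ = (-1.842) + (+0.8621) = -0.980 D.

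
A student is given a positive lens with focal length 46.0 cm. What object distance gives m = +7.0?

39.4 cm

m = −d_i/d_o ⇒ d_i = −m·d_o.
1/f = 1/d_o + 1/d_i = 1/d_o − 1/(m·d_o) = (1 − 1/m)/d_o, so d_o = f(1 − 1/m) = (46.00)(1 − 1/(+7.0)) = 39.4 cm.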